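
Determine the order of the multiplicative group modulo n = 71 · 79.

5460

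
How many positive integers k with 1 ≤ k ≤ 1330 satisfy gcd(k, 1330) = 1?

1330 = 2 * 5 * 7 * 19.
φ(2) = 2 − 1 = 1.
φ(5) = 5 − 1 = 4.
φ(7) = 7 − 1 = 6.
φ(19) = 19 − 1 = 18.
Since φ is multiplicative, φ(1330) = 1 · 4 · 6 · 18 = 432.

432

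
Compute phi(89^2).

7832

φ(89^2) = 89^1·(89−1) = 89·88 = 7832.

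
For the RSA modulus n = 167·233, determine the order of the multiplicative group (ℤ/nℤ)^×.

φ(n) = (p − 1)(q − 1) = (167−1)(233−1) = 166·232 = 38512.

38512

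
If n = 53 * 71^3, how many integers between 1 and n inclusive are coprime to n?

φ(53) = 53 − 1 = 52.
φ(71^3) = 71^3 − 71^2 = 357911 − 5041 = 352870.
Since φ is multiplicative, φ(18969283) = 52 · 352870 = 18349240.

18349240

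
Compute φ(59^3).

201898

φ(205379) = 205379 · (1 − 1/59)
       = 205379 · 58/59 = 201898.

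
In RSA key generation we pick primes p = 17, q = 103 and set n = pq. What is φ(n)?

1632

φ(1751) = 1751 · (1 − 1/17) · (1 − 1/103)
       = 1751 · 1632/1751 = 1632.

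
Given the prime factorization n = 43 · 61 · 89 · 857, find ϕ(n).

φ(43) = 43 − 1 = 42.
φ(61) = 61 − 1 = 60.
φ(89) = 89 − 1 = 88.
φ(857) = 857 − 1 = 856.
Multiply: 42 · 60 · 88 · 856 = 189826560.

189826560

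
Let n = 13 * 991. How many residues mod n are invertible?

11880

φ(13) = 13 − 1 = 12.
φ(991) = 991 − 1 = 990.
Since φ is multiplicative, φ(12883) = 12 · 990 = 11880.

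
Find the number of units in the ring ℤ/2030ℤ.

2030 = 2 × 5 × 7 × 29.
φ(2030) = 2030 · (1 − 1/2) · (1 − 1/5) · (1 − 1/7) · (1 − 1/29)
       = 2030 · 672/2030 = 672.

672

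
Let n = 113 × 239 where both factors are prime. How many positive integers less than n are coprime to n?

φ(113) = 113 − 1 = 112.
φ(239) = 239 − 1 = 238.
Multiply: 112 · 238 = 26656.

26656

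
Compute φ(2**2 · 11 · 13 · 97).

φ(55484) = 55484 · (1 − 1/2) · (1 − 1/11) · (1 − 1/13) · (1 − 1/97)
       = 55484 · 11520/27742 = 23040.

23040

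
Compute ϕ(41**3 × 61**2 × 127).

31008398400

φ(32569790207) = 32569790207 · (1 − 1/41) · (1 − 1/61) · (1 − 1/127)
       = 32569790207 · 302400/317627 = 31008398400.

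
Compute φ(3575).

3575 = 5**2 · 11 · 13.
φ(3575) = 3575 · (1 − 1/5) · (1 − 1/11) · (1 − 1/13)
       = 3575 · 480/715 = 2400.

2400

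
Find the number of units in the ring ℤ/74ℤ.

Factor 74: 74 = 2 × 37.
φ(74) = 74 · (1 − 1/2) · (1 − 1/37)
       = 74 · 36/74 = 36.

36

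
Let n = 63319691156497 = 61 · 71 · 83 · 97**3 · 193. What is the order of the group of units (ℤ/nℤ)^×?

59728151347200

φ(61) = 61 − 1 = 60.
φ(71) = 71 − 1 = 70.
φ(83) = 83 − 1 = 82.
φ(97^3) = 97^2·(97−1) = 9409·96 = 903264.
φ(193) = 193 − 1 = 192.
Multiply: 60 · 70 · 82 · 903264 · 192 = 59728151347200.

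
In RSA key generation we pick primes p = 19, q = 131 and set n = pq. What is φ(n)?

2340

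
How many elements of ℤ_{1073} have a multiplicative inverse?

1008

Prime factorization: 1073 = 29 · 37.
φ(29) = 29 − 1 = 28.
φ(37) = 37 − 1 = 36.
Multiply: 28 · 36 = 1008.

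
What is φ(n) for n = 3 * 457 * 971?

884640

φ(3) = 3 − 1 = 2.
φ(457) = 457 − 1 = 456.
φ(971) = 971 − 1 = 970.
Since φ is multiplicative, φ(1331241) = 2 · 456 · 970 = 884640.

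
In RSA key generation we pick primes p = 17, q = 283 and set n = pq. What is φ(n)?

4512

φ(4811) = 4811 · (1 − 1/17) · (1 − 1/283)
       = 4811 · 4512/4811 = 4512.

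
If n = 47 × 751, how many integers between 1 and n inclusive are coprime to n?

34500

φ(47) = 47 − 1 = 46.
φ(751) = 751 − 1 = 750.
Since φ is multiplicative, φ(35297) = 46 · 750 = 34500.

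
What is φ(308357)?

308357 = 7**3 * 29 * 31.
φ(7^3) = 7^3 − 7^2 = 343 − 49 = 294.
φ(29) = 29 − 1 = 28.
φ(31) = 31 − 1 = 30.
φ(308357) = 294 × 28 × 30 = 246960.

246960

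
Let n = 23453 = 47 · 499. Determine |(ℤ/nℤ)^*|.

φ(47) = 47 − 1 = 46.
φ(499) = 499 − 1 = 498.
φ(23453) = 46 × 498 = 22908.

22908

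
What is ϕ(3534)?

First factor: 3534 = 2 × 3 × 19 × 31.
φ(2) = 2 − 1 = 1.
φ(3) = 3 − 1 = 2.
φ(19) = 19 − 1 = 18.
φ(31) = 31 − 1 = 30.
Since φ is multiplicative, φ(3534) = 1 · 2 · 18 · 30 = 1080.

1080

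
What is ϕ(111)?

111 = 3 · 37.
φ(111) = 111 · (1 − 1/3) · (1 − 1/37)
       = 111 · 72/111 = 72.

72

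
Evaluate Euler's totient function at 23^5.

6156502

φ(23^5) = 23^5 − 23^4 = 6436343 − 279841 = 6156502.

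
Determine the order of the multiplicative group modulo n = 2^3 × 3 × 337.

2688

φ(8088) = 8088 · (1 − 1/2) · (1 − 1/3) · (1 − 1/337)
       = 8088 · 672/2022 = 2688.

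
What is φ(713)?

660

713 = 23 × 31.
φ(713) = 713 · (1 − 1/23) · (1 − 1/31)
       = 713 · 660/713 = 660.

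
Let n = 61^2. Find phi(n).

3660

φ(61^2) = 61^1·(61−1) = 61·60 = 3660.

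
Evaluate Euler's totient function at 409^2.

166872

φ(409^2) = 409^2 − 409^1 = 167281 − 409 = 166872.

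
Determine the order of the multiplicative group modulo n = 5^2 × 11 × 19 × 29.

φ(5^2) = 5^1·(5−1) = 5·4 = 20.
φ(11) = 11 − 1 = 10.
φ(19) = 19 − 1 = 18.
φ(29) = 29 − 1 = 28.
φ(151525) = 20 × 10 × 18 × 28 = 100800.

100800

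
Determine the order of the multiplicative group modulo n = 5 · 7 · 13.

288

φ(5) = 5 − 1 = 4.
φ(7) = 7 − 1 = 6.
φ(13) = 13 − 1 = 12.
φ(455) = 4 × 6 × 12 = 288.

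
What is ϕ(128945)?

92160

128945 = 5 × 17 × 37 × 41.
φ(128945) = 128945 · (1 − 1/5) · (1 − 1/17) · (1 − 1/37) · (1 − 1/41)
       = 128945 · 92160/128945 = 92160.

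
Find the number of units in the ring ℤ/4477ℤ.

3960

First factor: 4477 = 11**2 · 37.
φ(11^2) = 11^2 − 11^1 = 121 − 11 = 110.
φ(37) = 37 − 1 = 36.
Since φ is multiplicative, φ(4477) = 110 · 36 = 3960.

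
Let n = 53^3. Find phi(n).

φ(148877) = 148877 · (1 − 1/53)
       = 148877 · 52/53 = 146068.

146068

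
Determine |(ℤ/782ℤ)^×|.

782 = 2 * 17 * 23.
φ(782) = 782 · (1 − 1/2) · (1 − 1/17) · (1 − 1/23)
       = 782 · 352/782 = 352.

352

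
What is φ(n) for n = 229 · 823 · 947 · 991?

175522580640

φ(229) = 229 − 1 = 228.
φ(823) = 823 − 1 = 822.
φ(947) = 947 − 1 = 946.
φ(991) = 991 − 1 = 990.
Multiply: 228 · 822 · 946 · 990 = 175522580640.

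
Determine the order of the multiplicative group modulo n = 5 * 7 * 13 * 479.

137664

φ(5) = 5 − 1 = 4.
φ(7) = 7 − 1 = 6.
φ(13) = 13 − 1 = 12.
φ(479) = 479 − 1 = 478.
φ(217945) = 4 × 6 × 12 × 478 = 137664.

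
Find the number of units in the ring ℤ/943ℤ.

Prime factorization: 943 = 23 * 41.
φ(23) = 23 − 1 = 22.
φ(41) = 41 − 1 = 40.
Since φ is multiplicative, φ(943) = 22 · 40 = 880.

880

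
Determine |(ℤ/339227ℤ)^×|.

271656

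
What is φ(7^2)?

42

φ(7^2) = 7^1·(7−1) = 7·6 = 42.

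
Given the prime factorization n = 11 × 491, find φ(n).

4900

φ(11) = 11 − 1 = 10.
φ(491) = 491 − 1 = 490.
Multiply: 10 · 490 = 4900.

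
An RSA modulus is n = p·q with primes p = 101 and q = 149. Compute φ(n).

φ(101) = 101 − 1 = 100.
φ(149) = 149 − 1 = 148.
Since φ is multiplicative, φ(15049) = 100 · 148 = 14800.

14800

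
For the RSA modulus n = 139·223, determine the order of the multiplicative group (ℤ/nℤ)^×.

φ(n) = (p − 1)(q − 1) = (139−1)(223−1) = 138·222 = 30636.

30636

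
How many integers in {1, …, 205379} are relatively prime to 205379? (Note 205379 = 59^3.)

201898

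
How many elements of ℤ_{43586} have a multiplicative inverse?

19440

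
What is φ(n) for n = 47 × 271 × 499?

6185160

φ(47) = 47 − 1 = 46.
φ(271) = 271 − 1 = 270.
φ(499) = 499 − 1 = 498.
Multiply: 46 · 270 · 498 = 6185160.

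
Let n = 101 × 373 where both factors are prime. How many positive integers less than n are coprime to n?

φ(37673) = 37673 · (1 − 1/101) · (1 − 1/373)
       = 37673 · 37200/37673 = 37200.

37200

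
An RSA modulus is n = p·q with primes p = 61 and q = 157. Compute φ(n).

For distinct primes, φ(pq) = (p−1)(q−1) = 60 × 156 = 9360.

9360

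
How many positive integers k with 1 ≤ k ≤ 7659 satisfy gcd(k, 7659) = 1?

Prime factorization: 7659 = 3^2 * 23 * 37.
φ(7659) = 7659 · (1 − 1/3) · (1 − 1/23) · (1 − 1/37)
       = 7659 · 1584/2553 = 4752.

4752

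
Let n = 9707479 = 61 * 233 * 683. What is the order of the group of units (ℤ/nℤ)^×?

9493440

φ(9707479) = 9707479 · (1 − 1/61) · (1 − 1/233) · (1 − 1/683)
       = 9707479 · 9493440/9707479 = 9493440.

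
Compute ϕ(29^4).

φ(29^4) = 29^4 − 29^3 = 707281 − 24389 = 682892.

682892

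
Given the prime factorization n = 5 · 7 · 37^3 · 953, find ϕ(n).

1126040832

φ(5) = 5 − 1 = 4.
φ(7) = 7 − 1 = 6.
φ(37^3) = 37^3 − 37^2 = 50653 − 1369 = 49284.
φ(953) = 953 − 1 = 952.
φ(1689530815) = 4 × 6 × 49284 × 952 = 1126040832.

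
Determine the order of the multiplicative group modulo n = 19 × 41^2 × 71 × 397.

818294400

φ(900264593) = 900264593 · (1 − 1/19) · (1 − 1/41) · (1 − 1/71) · (1 − 1/397)
       = 900264593 · 19958400/21957673 = 818294400.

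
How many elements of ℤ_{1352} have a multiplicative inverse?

First factor: 1352 = 2**3 × 13**2.
φ(2^3) = 2^2·(2−1) = 4·1 = 4.
φ(13^2) = 13^1·(13−1) = 13·12 = 156.
Since φ is multiplicative, φ(1352) = 4 · 156 = 624.

624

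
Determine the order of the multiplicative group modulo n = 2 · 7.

6

φ(14) = 14 · (1 − 1/2) · (1 − 1/7)
       = 14 · 6/14 = 6.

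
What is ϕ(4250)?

Factor 4250: 4250 = 2 × 5^3 × 17.
φ(4250) = 4250 · (1 − 1/2) · (1 − 1/5) · (1 − 1/17)
       = 4250 · 64/170 = 1600.

1600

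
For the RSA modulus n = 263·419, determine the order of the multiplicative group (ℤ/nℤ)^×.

109516

φ(n) = (p − 1)(q − 1) = (263−1)(419−1) = 262·418 = 109516.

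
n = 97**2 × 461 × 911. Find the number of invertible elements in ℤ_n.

3898003200

φ(97^2) = 97^1·(97−1) = 97·96 = 9312.
φ(461) = 461 − 1 = 460.
φ(911) = 911 − 1 = 910.
Multiply: 9312 · 460 · 910 = 3898003200.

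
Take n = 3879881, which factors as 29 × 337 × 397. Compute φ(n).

3725568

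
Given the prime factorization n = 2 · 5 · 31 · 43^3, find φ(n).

9318960

φ(24647170) = 24647170 · (1 − 1/2) · (1 − 1/5) · (1 − 1/31) · (1 − 1/43)
       = 24647170 · 5040/13330 = 9318960.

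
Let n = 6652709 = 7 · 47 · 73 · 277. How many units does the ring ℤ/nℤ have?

5484672

φ(6652709) = 6652709 · (1 − 1/7) · (1 − 1/47) · (1 − 1/73) · (1 − 1/277)
       = 6652709 · 5484672/6652709 = 5484672.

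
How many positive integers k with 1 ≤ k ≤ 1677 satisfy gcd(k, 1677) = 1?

Prime factorization: 1677 = 3 · 13 · 43.
φ(1677) = 1677 · (1 − 1/3) · (1 − 1/13) · (1 − 1/43)
       = 1677 · 1008/1677 = 1008.

1008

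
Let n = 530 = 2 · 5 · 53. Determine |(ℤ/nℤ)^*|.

208

φ(530) = 530 · (1 − 1/2) · (1 − 1/5) · (1 − 1/53)
       = 530 · 208/530 = 208.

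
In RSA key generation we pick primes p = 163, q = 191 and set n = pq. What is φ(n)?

30780

φ(163) = 163 − 1 = 162.
φ(191) = 191 − 1 = 190.
Since φ is multiplicative, φ(31133) = 162 · 190 = 30780.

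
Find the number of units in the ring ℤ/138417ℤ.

84672

Factor 138417: 138417 = 3 × 29 × 37 × 43.
φ(3) = 3 − 1 = 2.
φ(29) = 29 − 1 = 28.
φ(37) = 37 − 1 = 36.
φ(43) = 43 − 1 = 42.
φ(138417) = 2 × 28 × 36 × 42 = 84672.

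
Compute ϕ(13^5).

342732

φ(13^5) = 13^5 − 13^4 = 371293 − 28561 = 342732.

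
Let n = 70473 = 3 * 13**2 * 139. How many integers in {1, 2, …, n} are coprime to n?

43056

φ(70473) = 70473 · (1 − 1/3) · (1 − 1/13) · (1 − 1/139)
       = 70473 · 3312/5421 = 43056.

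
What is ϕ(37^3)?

49284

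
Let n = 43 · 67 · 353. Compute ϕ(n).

975744

φ(43) = 43 − 1 = 42.
φ(67) = 67 − 1 = 66.
φ(353) = 353 − 1 = 352.
φ(1016993) = 42 × 66 × 352 = 975744.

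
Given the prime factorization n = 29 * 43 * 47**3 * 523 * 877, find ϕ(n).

54643118721408

φ(29) = 29 − 1 = 28.
φ(43) = 43 − 1 = 42.
φ(47^3) = 47^3 − 47^2 = 103823 − 2209 = 101614.
φ(523) = 523 − 1 = 522.
φ(877) = 877 − 1 = 876.
Since φ is multiplicative, φ(59382887243551) = 28 · 42 · 101614 · 522 · 876 = 54643118721408.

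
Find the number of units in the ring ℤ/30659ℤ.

27720

30659 = 23 · 31 · 43.
φ(30659) = 30659 · (1 − 1/23) · (1 − 1/31) · (1 − 1/43)
       = 30659 · 27720/30659 = 27720.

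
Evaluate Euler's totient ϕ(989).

924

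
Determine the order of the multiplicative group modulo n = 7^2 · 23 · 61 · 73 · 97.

φ(7^2) = 7^1·(7−1) = 7·6 = 42.
φ(23) = 23 − 1 = 22.
φ(61) = 61 − 1 = 60.
φ(73) = 73 − 1 = 72.
φ(97) = 97 − 1 = 96.
φ(486797507) = 42 × 22 × 60 × 72 × 96 = 383201280.

383201280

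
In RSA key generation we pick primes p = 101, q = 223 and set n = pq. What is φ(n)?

22200

φ(22523) = 22523 · (1 − 1/101) · (1 − 1/223)
       = 22523 · 22200/22523 = 22200.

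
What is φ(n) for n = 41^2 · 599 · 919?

900300960

φ(925358561) = 925358561 · (1 − 1/41) · (1 − 1/599) · (1 − 1/919)
       = 925358561 · 21958560/22569721 = 900300960.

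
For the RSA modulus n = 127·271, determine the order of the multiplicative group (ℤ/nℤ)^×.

34020

φ(34417) = 34417 · (1 − 1/127) · (1 − 1/271)
       = 34417 · 34020/34417 = 34020.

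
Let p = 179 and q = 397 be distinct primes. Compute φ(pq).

For distinct primes, φ(pq) = (p−1)(q−1) = 178 × 396 = 70488.

70488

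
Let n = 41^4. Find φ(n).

φ(41^4) = 41^3·(41−1) = 68921·40 = 2756840.

2756840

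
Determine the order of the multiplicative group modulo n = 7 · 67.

396

φ(469) = 469 · (1 − 1/7) · (1 − 1/67)
       = 469 · 396/469 = 396.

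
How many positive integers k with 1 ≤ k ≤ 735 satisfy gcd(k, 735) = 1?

336

735 = 3 * 5 * 7^2.
φ(3) = 3 − 1 = 2.
φ(5) = 5 − 1 = 4.
φ(7^2) = 7^1·(7−1) = 7·6 = 42.
Since φ is multiplicative, φ(735) = 2 · 4 · 42 = 336.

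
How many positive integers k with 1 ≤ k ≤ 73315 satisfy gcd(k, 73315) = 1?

First factor: 73315 = 5 · 11 · 31 · 43.
φ(73315) = 73315 · (1 − 1/5) · (1 − 1/11) · (1 − 1/31) · (1 − 1/43)
       = 73315 · 50400/73315 = 50400.

50400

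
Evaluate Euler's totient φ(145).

Prime factorization: 145 = 5 * 29.
φ(145) = 145 · (1 − 1/5) · (1 − 1/29)
       = 145 · 112/145 = 112.

112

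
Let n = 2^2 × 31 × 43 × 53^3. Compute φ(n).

368091360

φ(793812164) = 793812164 · (1 − 1/2) · (1 − 1/31) · (1 − 1/43) · (1 − 1/53)
       = 793812164 · 65520/141298 = 368091360.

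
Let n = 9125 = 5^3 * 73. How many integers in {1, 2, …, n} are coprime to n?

7200

φ(9125) = 9125 · (1 − 1/5) · (1 − 1/73)
       = 9125 · 288/365 = 7200.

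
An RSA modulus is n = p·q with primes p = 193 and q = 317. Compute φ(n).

60672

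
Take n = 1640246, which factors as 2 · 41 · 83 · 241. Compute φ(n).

787200

φ(2) = 2 − 1 = 1.
φ(41) = 41 − 1 = 40.
φ(83) = 83 − 1 = 82.
φ(241) = 241 − 1 = 240.
φ(1640246) = 1 × 40 × 82 × 240 = 787200.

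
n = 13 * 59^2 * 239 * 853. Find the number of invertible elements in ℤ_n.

φ(13) = 13 − 1 = 12.
φ(59^2) = 59^1·(59−1) = 59·58 = 3422.
φ(239) = 239 − 1 = 238.
φ(853) = 853 − 1 = 852.
Multiply: 12 · 3422 · 238 · 852 = 8326793664.

8326793664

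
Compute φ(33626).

14784

Factor 33626: 33626 = 2 · 17 · 23 · 43.
φ(33626) = 33626 · (1 − 1/2) · (1 − 1/17) · (1 − 1/23) · (1 − 1/43)
       = 33626 · 14784/33626 = 14784.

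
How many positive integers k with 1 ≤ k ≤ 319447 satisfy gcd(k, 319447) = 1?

266112

Factor 319447: 319447 = 17 × 19 × 23 × 43.
φ(319447) = 319447 · (1 − 1/17) · (1 − 1/19) · (1 − 1/23) · (1 − 1/43)
       = 319447 · 266112/319447 = 266112.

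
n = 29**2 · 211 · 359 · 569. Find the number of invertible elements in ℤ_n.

φ(36248093221) = 36248093221 · (1 − 1/29) · (1 − 1/211) · (1 − 1/359) · (1 − 1/569)
       = 36248093221 · 1195662720/1249934249 = 34674218880.

34674218880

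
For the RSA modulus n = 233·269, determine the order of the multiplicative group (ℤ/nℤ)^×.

φ(233) = 233 − 1 = 232.
φ(269) = 269 − 1 = 268.
Since φ is multiplicative, φ(62677) = 232 · 268 = 62176.

62176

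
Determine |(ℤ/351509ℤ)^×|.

351509 = 17 * 23 * 29 * 31.
φ(351509) = 351509 · (1 − 1/17) · (1 − 1/23) · (1 − 1/29) · (1 − 1/31)
       = 351509 · 295680/351509 = 295680.

295680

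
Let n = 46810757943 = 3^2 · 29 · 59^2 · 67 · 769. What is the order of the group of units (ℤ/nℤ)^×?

29140328448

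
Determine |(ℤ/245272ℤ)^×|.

110880

Factor 245272: 245272 = 2^3 * 23 * 31 * 43.
φ(245272) = 245272 · (1 − 1/2) · (1 − 1/23) · (1 − 1/31) · (1 − 1/43)
       = 245272 · 27720/61318 = 110880.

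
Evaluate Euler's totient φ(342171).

199584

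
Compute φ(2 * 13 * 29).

336

φ(754) = 754 · (1 − 1/2) · (1 − 1/13) · (1 − 1/29)
       = 754 · 336/754 = 336.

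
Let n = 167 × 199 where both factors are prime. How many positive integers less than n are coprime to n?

φ(pq) = (p−1)(q−1) = 166 · 198 = 32868.

32868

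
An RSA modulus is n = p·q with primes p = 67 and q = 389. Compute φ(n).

φ(n) = (p − 1)(q − 1) = (67−1)(389−1) = 66·388 = 25608.

25608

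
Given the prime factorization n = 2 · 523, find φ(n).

φ(2) = 2 − 1 = 1.
φ(523) = 523 − 1 = 522.
Since φ is multiplicative, φ(1046) = 1 · 522 = 522.

522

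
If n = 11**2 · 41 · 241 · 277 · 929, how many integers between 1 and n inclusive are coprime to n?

270471168000

φ(307667592133) = 307667592133 · (1 − 1/11) · (1 − 1/41) · (1 − 1/241) · (1 − 1/277) · (1 − 1/929)
       = 307667592133 · 24588288000/27969781103 = 270471168000.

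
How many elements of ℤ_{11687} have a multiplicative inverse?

10080

Prime factorization: 11687 = 13 × 29 × 31.
φ(13) = 13 − 1 = 12.
φ(29) = 29 − 1 = 28.
φ(31) = 31 − 1 = 30.
Multiply: 12 · 28 · 30 = 10080.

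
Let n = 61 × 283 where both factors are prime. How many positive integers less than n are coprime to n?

16920

φ(pq) = (p−1)(q−1) = 60 · 282 = 16920.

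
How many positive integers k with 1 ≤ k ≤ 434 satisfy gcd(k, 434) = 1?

180

Factor 434: 434 = 2 × 7 × 31.
φ(2) = 2 − 1 = 1.
φ(7) = 7 − 1 = 6.
φ(31) = 31 − 1 = 30.
Since φ is multiplicative, φ(434) = 1 · 6 · 30 = 180.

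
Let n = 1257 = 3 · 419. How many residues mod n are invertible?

φ(3) = 3 − 1 = 2.
φ(419) = 419 − 1 = 418.
φ(1257) = 2 × 418 = 836.

836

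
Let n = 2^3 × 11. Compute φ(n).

40

φ(2^3) = 2^2·(2−1) = 4·1 = 4.
φ(11) = 11 − 1 = 10.
Multiply: 4 · 10 = 40.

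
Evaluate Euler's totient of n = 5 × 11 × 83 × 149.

485440

φ(680185) = 680185 · (1 − 1/5) · (1 − 1/11) · (1 − 1/83) · (1 − 1/149)
       = 680185 · 485440/680185 = 485440.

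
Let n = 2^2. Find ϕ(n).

2

φ(2^2) = 2^2 − 2^1 = 4 − 2 = 2.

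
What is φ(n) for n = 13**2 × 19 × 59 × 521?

φ(13^2) = 13^1·(13−1) = 13·12 = 156.
φ(19) = 19 − 1 = 18.
φ(59) = 59 − 1 = 58.
φ(521) = 521 − 1 = 520.
φ(98702929) = 156 × 18 × 58 × 520 = 84689280.

84689280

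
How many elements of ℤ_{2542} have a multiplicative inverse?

1200

Factor 2542: 2542 = 2 * 31 * 41.
φ(2) = 2 − 1 = 1.
φ(31) = 31 − 1 = 30.
φ(41) = 41 − 1 = 40.
Since φ is multiplicative, φ(2542) = 1 · 30 · 40 = 1200.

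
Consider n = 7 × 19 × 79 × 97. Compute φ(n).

φ(1019179) = 1019179 · (1 − 1/7) · (1 − 1/19) · (1 − 1/79) · (1 − 1/97)
       = 1019179 · 808704/1019179 = 808704.

808704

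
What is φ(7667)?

6400

Prime factorization: 7667 = 11 * 17 * 41.
φ(7667) = 7667 · (1 − 1/11) · (1 − 1/17) · (1 − 1/41)
       = 7667 · 6400/7667 = 6400.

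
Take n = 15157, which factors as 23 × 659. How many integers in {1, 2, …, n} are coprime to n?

14476

φ(15157) = 15157 · (1 − 1/23) · (1 − 1/659)
       = 15157 · 14476/15157 = 14476.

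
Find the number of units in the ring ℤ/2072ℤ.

864

2072 = 2**3 * 7 * 37.
φ(2^3) = 2^3 − 2^2 = 8 − 4 = 4.
φ(7) = 7 − 1 = 6.
φ(37) = 37 − 1 = 36.
φ(2072) = 4 × 6 × 36 = 864.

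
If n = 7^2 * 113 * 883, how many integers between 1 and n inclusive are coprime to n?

4148928

φ(7^2) = 7^1·(7−1) = 7·6 = 42.
φ(113) = 113 − 1 = 112.
φ(883) = 883 − 1 = 882.
φ(4889171) = 42 × 112 × 882 = 4148928.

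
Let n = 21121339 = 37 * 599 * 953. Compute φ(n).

20494656

φ(37) = 37 − 1 = 36.
φ(599) = 599 − 1 = 598.
φ(953) = 953 − 1 = 952.
Multiply: 36 · 598 · 952 = 20494656.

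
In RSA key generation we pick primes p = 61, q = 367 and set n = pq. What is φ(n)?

21960

φ(61) = 61 − 1 = 60.
φ(367) = 367 − 1 = 366.
φ(22387) = 60 × 366 = 21960.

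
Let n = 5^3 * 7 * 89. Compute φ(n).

φ(5^3) = 5^2·(5−1) = 25·4 = 100.
φ(7) = 7 − 1 = 6.
φ(89) = 89 − 1 = 88.
Multiply: 100 · 6 · 88 = 52800.

52800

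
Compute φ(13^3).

2028

φ(13^3) = 13^2·(13−1) = 169·12 = 2028.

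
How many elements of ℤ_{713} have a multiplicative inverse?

660

Prime factorization: 713 = 23 * 31.
φ(23) = 23 − 1 = 22.
φ(31) = 31 − 1 = 30.
Multiply: 22 · 30 = 660.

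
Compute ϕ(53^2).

2756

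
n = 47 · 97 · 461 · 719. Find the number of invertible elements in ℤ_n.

1458516480

φ(1511121581) = 1511121581 · (1 − 1/47) · (1 − 1/97) · (1 − 1/461) · (1 − 1/719)
       = 1511121581 · 1458516480/1511121581 = 1458516480.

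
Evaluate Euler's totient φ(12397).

9240

Prime factorization: 12397 = 7**2 · 11 · 23.
φ(7^2) = 7^2 − 7^1 = 49 − 7 = 42.
φ(11) = 11 − 1 = 10.
φ(23) = 23 − 1 = 22.
Multiply: 42 · 10 · 22 = 9240.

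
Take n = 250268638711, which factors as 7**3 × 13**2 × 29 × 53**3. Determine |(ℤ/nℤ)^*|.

187579357056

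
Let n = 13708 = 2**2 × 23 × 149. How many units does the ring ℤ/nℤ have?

φ(13708) = 13708 · (1 − 1/2) · (1 − 1/23) · (1 − 1/149)
       = 13708 · 3256/6854 = 6512.

6512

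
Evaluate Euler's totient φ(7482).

Prime factorization: 7482 = 2 · 3 · 29 · 43.
φ(7482) = 7482 · (1 − 1/2) · (1 − 1/3) · (1 − 1/29) · (1 − 1/43)
       = 7482 · 2352/7482 = 2352.

2352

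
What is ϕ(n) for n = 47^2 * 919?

φ(47^2) = 47^1·(47−1) = 47·46 = 2162.
φ(919) = 919 − 1 = 918.
φ(2030071) = 2162 × 918 = 1984716.

1984716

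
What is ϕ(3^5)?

162

φ(243) = 243 · (1 − 1/3)
       = 243 · 2/3 = 162.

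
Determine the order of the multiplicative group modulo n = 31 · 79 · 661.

1544400

φ(31) = 31 − 1 = 30.
φ(79) = 79 − 1 = 78.
φ(661) = 661 − 1 = 660.
φ(1618789) = 30 × 78 × 660 = 1544400.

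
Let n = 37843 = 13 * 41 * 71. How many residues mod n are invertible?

φ(37843) = 37843 · (1 − 1/13) · (1 − 1/41) · (1 − 1/71)
       = 37843 · 33600/37843 = 33600.

33600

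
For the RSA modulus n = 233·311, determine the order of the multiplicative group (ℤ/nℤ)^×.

For distinct primes, φ(pq) = (p−1)(q−1) = 232 × 310 = 71920.

71920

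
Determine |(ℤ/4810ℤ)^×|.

First factor: 4810 = 2 * 5 * 13 * 37.
φ(2) = 2 − 1 = 1.
φ(5) = 5 − 1 = 4.
φ(13) = 13 − 1 = 12.
φ(37) = 37 − 1 = 36.
Since φ is multiplicative, φ(4810) = 1 · 4 · 12 · 36 = 1728.

1728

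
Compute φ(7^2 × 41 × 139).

φ(279251) = 279251 · (1 − 1/7) · (1 − 1/41) · (1 − 1/139)
       = 279251 · 33120/39893 = 231840.

231840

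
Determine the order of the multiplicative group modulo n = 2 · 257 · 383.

φ(2) = 2 − 1 = 1.
φ(257) = 257 − 1 = 256.
φ(383) = 383 − 1 = 382.
Multiply: 1 · 256 · 382 = 97792.

97792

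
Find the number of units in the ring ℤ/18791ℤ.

16632

Prime factorization: 18791 = 19 · 23 · 43.
φ(18791) = 18791 · (1 − 1/19) · (1 − 1/23) · (1 − 1/43)
       = 18791 · 16632/18791 = 16632.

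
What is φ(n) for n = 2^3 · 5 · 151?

φ(2^3) = 2^3 − 2^2 = 8 − 4 = 4.
φ(5) = 5 − 1 = 4.
φ(151) = 151 − 1 = 150.
Multiply: 4 · 4 · 150 = 2400.

2400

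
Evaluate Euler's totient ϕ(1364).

600

First factor: 1364 = 2^2 × 11 × 31.
φ(1364) = 1364 · (1 − 1/2) · (1 − 1/11) · (1 − 1/31)
       = 1364 · 300/682 = 600.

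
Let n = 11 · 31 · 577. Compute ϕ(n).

172800

φ(11) = 11 − 1 = 10.
φ(31) = 31 − 1 = 30.
φ(577) = 577 − 1 = 576.
Since φ is multiplicative, φ(196757) = 10 · 30 · 576 = 172800.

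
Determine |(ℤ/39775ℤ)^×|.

30240

39775 = 5**2 · 37 · 43.
φ(39775) = 39775 · (1 − 1/5) · (1 − 1/37) · (1 − 1/43)
       = 39775 · 6048/7955 = 30240.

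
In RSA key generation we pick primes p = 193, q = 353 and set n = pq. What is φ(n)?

67584

For distinct primes, φ(pq) = (p−1)(q−1) = 192 × 352 = 67584.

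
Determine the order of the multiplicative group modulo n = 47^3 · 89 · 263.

φ(47^3) = 47^2·(47−1) = 2209·46 = 101614.
φ(89) = 89 − 1 = 88.
φ(263) = 263 − 1 = 262.
φ(2430184961) = 101614 × 88 × 262 = 2342812384.

2342812384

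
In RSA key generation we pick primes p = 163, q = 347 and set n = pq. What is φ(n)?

φ(n) = (p − 1)(q − 1) = (163−1)(347−1) = 162·346 = 56052.

56052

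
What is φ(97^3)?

903264

φ(912673) = 912673 · (1 − 1/97)
       = 912673 · 96/97 = 903264.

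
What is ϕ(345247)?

First factor: 345247 = 7 × 31 × 37 × 43.
φ(345247) = 345247 · (1 − 1/7) · (1 − 1/31) · (1 − 1/37) · (1 − 1/43)
       = 345247 · 272160/345247 = 272160.

272160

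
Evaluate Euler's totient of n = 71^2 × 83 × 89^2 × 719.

2291750655040

φ(2382888347197) = 2382888347197 · (1 − 1/71) · (1 − 1/83) · (1 − 1/89) · (1 − 1/719)
       = 2382888347197 · 362676160/377098963 = 2291750655040.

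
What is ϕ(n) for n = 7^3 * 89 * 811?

φ(7^3) = 7^2·(7−1) = 49·6 = 294.
φ(89) = 89 − 1 = 88.
φ(811) = 811 − 1 = 810.
φ(24757397) = 294 × 88 × 810 = 20956320.

20956320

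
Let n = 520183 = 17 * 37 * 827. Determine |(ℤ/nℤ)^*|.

475776

φ(17) = 17 − 1 = 16.
φ(37) = 37 − 1 = 36.
φ(827) = 827 − 1 = 826.
Since φ is multiplicative, φ(520183) = 16 · 36 · 826 = 475776.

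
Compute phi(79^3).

486798

φ(493039) = 493039 · (1 − 1/79)
       = 493039 · 78/79 = 486798.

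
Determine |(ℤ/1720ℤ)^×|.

672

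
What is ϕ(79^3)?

φ(493039) = 493039 · (1 − 1/79)
       = 493039 · 78/79 = 486798.

486798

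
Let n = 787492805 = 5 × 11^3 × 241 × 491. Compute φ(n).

φ(5) = 5 − 1 = 4.
φ(11^3) = 11^2·(11−1) = 121·10 = 1210.
φ(241) = 241 − 1 = 240.
φ(491) = 491 − 1 = 490.
φ(787492805) = 4 × 1210 × 240 × 490 = 569184000.

569184000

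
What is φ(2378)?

1120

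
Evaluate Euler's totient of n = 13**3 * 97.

194688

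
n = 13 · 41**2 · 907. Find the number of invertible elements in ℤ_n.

17830080

φ(19820671) = 19820671 · (1 − 1/13) · (1 − 1/41) · (1 − 1/907)
       = 19820671 · 434880/483431 = 17830080.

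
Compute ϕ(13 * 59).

696

φ(13) = 13 − 1 = 12.
φ(59) = 59 − 1 = 58.
Since φ is multiplicative, φ(767) = 12 · 58 = 696.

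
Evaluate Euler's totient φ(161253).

161253 = 3^2 · 19 · 23 · 41.
φ(3^2) = 3^2 − 3^1 = 9 − 3 = 6.
φ(19) = 19 − 1 = 18.
φ(23) = 23 − 1 = 22.
φ(41) = 41 − 1 = 40.
Multiply: 6 · 18 · 22 · 40 = 95040.

95040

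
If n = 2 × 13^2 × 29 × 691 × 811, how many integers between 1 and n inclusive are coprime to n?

2441275200

φ(5493050602) = 5493050602 · (1 − 1/2) · (1 − 1/13) · (1 − 1/29) · (1 − 1/691) · (1 − 1/811)
       = 5493050602 · 187790400/422542354 = 2441275200.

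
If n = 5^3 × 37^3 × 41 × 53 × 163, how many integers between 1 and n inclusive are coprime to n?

1660673664000

φ(5^3) = 5^2·(5−1) = 25·4 = 100.
φ(37^3) = 37^3 − 37^2 = 50653 − 1369 = 49284.
φ(41) = 41 − 1 = 40.
φ(53) = 53 − 1 = 52.
φ(163) = 163 − 1 = 162.
Multiply: 100 · 49284 · 40 · 52 · 162 = 1660673664000.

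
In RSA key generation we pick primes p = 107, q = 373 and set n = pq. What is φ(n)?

39432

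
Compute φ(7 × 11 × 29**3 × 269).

378651840

φ(7) = 7 − 1 = 6.
φ(11) = 11 − 1 = 10.
φ(29^3) = 29^3 − 29^2 = 24389 − 841 = 23548.
φ(269) = 269 − 1 = 268.
φ(505169357) = 6 × 10 × 23548 × 268 = 378651840.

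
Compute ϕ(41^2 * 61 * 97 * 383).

3608524800

φ(41^2) = 41^2 − 41^1 = 1681 − 41 = 1640.
φ(61) = 61 − 1 = 60.
φ(97) = 97 − 1 = 96.
φ(383) = 383 − 1 = 382.
Since φ is multiplicative, φ(3809500691) = 1640 · 60 · 96 · 382 = 3608524800.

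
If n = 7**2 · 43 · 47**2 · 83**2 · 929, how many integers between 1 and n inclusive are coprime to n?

φ(7^2) = 7^2 − 7^1 = 49 − 7 = 42.
φ(43) = 43 − 1 = 42.
φ(47^2) = 47^1·(47−1) = 47·46 = 2162.
φ(83^2) = 83^1·(83−1) = 83·82 = 6806.
φ(929) = 929 − 1 = 928.
Since φ is multiplicative, φ(29787369330803) = 42 · 42 · 2162 · 6806 · 928 = 24087636647424.

24087636647424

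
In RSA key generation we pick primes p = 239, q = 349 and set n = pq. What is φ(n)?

82824

φ(pq) = (p−1)(q−1) = 238 · 348 = 82824.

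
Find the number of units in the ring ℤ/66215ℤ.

46080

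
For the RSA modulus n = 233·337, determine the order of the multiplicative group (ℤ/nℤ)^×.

φ(pq) = (p−1)(q−1) = 232 · 336 = 77952.

77952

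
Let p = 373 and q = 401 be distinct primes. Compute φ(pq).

148800

For distinct primes, φ(pq) = (p−1)(q−1) = 372 × 400 = 148800.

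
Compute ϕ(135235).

96768

135235 = 5 · 17 · 37 · 43.
φ(135235) = 135235 · (1 − 1/5) · (1 − 1/17) · (1 − 1/37) · (1 − 1/43)
       = 135235 · 96768/135235 = 96768.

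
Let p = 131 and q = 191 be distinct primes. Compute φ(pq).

φ(131) = 131 − 1 = 130.
φ(191) = 191 − 1 = 190.
Multiply: 130 · 190 = 24700.

24700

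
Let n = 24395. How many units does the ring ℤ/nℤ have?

15360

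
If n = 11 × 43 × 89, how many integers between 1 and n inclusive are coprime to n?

36960

φ(11) = 11 − 1 = 10.
φ(43) = 43 − 1 = 42.
φ(89) = 89 − 1 = 88.
Since φ is multiplicative, φ(42097) = 10 · 42 · 88 = 36960.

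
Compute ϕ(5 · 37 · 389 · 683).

38104704

φ(49152095) = 49152095 · (1 − 1/5) · (1 − 1/37) · (1 − 1/389) · (1 − 1/683)
       = 49152095 · 38104704/49152095 = 38104704.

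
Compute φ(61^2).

3660

φ(3721) = 3721 · (1 − 1/61)
       = 3721 · 60/61 = 3660.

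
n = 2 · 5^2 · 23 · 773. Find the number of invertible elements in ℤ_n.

339680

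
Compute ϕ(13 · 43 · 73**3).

φ(217460503) = 217460503 · (1 − 1/13) · (1 − 1/43) · (1 − 1/73)
       = 217460503 · 36288/40807 = 193378752.

193378752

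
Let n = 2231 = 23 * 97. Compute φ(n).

2112

φ(23) = 23 − 1 = 22.
φ(97) = 97 − 1 = 96.
Multiply: 22 · 96 = 2112.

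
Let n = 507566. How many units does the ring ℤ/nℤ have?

233928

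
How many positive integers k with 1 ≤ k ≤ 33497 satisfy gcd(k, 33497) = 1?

Factor 33497: 33497 = 19 × 41 × 43.
φ(19) = 19 − 1 = 18.
φ(41) = 41 − 1 = 40.
φ(43) = 43 − 1 = 42.
Since φ is multiplicative, φ(33497) = 18 · 40 · 42 = 30240.

30240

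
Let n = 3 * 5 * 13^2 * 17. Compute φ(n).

19968

φ(3) = 3 − 1 = 2.
φ(5) = 5 − 1 = 4.
φ(13^2) = 13^2 − 13^1 = 169 − 13 = 156.
φ(17) = 17 − 1 = 16.
φ(43095) = 2 × 4 × 156 × 16 = 19968.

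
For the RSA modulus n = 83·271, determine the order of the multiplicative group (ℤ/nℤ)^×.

φ(pq) = (p−1)(q−1) = 82 · 270 = 22140.

22140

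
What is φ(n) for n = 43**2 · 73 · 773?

φ(43^2) = 43^1·(43−1) = 43·42 = 1806.
φ(73) = 73 − 1 = 72.
φ(773) = 773 − 1 = 772.
Multiply: 1806 · 72 · 772 = 100384704.

100384704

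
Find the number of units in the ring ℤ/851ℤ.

792

851 = 23 × 37.
φ(851) = 851 · (1 − 1/23) · (1 − 1/37)
       = 851 · 792/851 = 792.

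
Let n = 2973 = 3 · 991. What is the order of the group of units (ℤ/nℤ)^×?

1980

φ(2973) = 2973 · (1 − 1/3) · (1 − 1/991)
       = 2973 · 1980/2973 = 1980.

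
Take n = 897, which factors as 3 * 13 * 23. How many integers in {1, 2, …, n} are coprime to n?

φ(897) = 897 · (1 − 1/3) · (1 − 1/13) · (1 − 1/23)
       = 897 · 528/897 = 528.

528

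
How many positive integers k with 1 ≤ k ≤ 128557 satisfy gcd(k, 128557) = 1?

Prime factorization: 128557 = 11 · 13 · 29 · 31.
φ(11) = 11 − 1 = 10.
φ(13) = 13 − 1 = 12.
φ(29) = 29 − 1 = 28.
φ(31) = 31 − 1 = 30.
Since φ is multiplicative, φ(128557) = 10 · 12 · 28 · 30 = 100800.

100800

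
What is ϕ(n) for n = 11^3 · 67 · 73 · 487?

2794461120

φ(3170331527) = 3170331527 · (1 − 1/11) · (1 − 1/67) · (1 − 1/73) · (1 − 1/487)
       = 3170331527 · 23094720/26201087 = 2794461120.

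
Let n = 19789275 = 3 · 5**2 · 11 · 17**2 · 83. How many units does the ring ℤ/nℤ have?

8921600

φ(3) = 3 − 1 = 2.
φ(5^2) = 5^2 − 5^1 = 25 − 5 = 20.
φ(11) = 11 − 1 = 10.
φ(17^2) = 17^2 − 17^1 = 289 − 17 = 272.
φ(83) = 83 − 1 = 82.
φ(19789275) = 2 × 20 × 10 × 272 × 82 = 8921600.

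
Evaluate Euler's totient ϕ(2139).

1320

2139 = 3 · 23 · 31.
φ(2139) = 2139 · (1 − 1/3) · (1 − 1/23) · (1 − 1/31)
       = 2139 · 1320/2139 = 1320.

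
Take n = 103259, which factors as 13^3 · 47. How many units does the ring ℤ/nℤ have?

φ(13^3) = 13^3 − 13^2 = 2197 − 169 = 2028.
φ(47) = 47 − 1 = 46.
φ(103259) = 2028 × 46 = 93288.

93288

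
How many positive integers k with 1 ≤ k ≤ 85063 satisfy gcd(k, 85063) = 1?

71280

Prime factorization: 85063 = 11^2 × 19 × 37.
φ(85063) = 85063 · (1 − 1/11) · (1 − 1/19) · (1 − 1/37)
       = 85063 · 6480/7733 = 71280.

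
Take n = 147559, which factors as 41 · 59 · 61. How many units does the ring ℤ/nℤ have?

φ(41) = 41 − 1 = 40.
φ(59) = 59 − 1 = 58.
φ(61) = 61 − 1 = 60.
Multiply: 40 · 58 · 60 = 139200.

139200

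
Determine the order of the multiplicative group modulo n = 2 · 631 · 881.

φ(1111822) = 1111822 · (1 − 1/2) · (1 − 1/631) · (1 − 1/881)
       = 1111822 · 554400/1111822 = 554400.

554400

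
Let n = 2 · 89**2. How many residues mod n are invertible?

φ(15842) = 15842 · (1 − 1/2) · (1 − 1/89)
       = 15842 · 88/178 = 7832.

7832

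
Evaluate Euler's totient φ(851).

792

Factor 851: 851 = 23 · 37.
φ(23) = 23 − 1 = 22.
φ(37) = 37 − 1 = 36.
φ(851) = 22 × 36 = 792.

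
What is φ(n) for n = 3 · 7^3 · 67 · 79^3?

18891656784

φ(33991587777) = 33991587777 · (1 − 1/3) · (1 − 1/7) · (1 − 1/67) · (1 − 1/79)
       = 33991587777 · 61776/111153 = 18891656784.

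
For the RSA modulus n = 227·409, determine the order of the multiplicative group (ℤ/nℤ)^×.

φ(pq) = (p−1)(q−1) = 226 · 408 = 92208.

92208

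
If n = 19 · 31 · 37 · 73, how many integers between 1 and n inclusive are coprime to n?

φ(1590889) = 1590889 · (1 − 1/19) · (1 − 1/31) · (1 − 1/37) · (1 − 1/73)
       = 1590889 · 1399680/1590889 = 1399680.

1399680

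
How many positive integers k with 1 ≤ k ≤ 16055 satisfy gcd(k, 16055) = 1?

16055 = 5 · 13^2 · 19.
φ(16055) = 16055 · (1 − 1/5) · (1 − 1/13) · (1 − 1/19)
       = 16055 · 864/1235 = 11232.

11232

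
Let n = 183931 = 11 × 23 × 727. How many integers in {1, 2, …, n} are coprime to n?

159720

φ(11) = 11 − 1 = 10.
φ(23) = 23 − 1 = 22.
φ(727) = 727 − 1 = 726.
φ(183931) = 10 × 22 × 726 = 159720.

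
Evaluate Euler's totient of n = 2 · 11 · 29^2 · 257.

φ(2) = 2 − 1 = 1.
φ(11) = 11 − 1 = 10.
φ(29^2) = 29^2 − 29^1 = 841 − 29 = 812.
φ(257) = 257 − 1 = 256.
Since φ is multiplicative, φ(4755014) = 1 · 10 · 812 · 256 = 2078720.

2078720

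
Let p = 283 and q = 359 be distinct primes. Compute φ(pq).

100956

For distinct primes, φ(pq) = (p−1)(q−1) = 282 × 358 = 100956.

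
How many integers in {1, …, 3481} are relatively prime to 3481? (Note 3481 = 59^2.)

3422

φ(59^2) = 59^2 − 59^1 = 3481 − 59 = 3422.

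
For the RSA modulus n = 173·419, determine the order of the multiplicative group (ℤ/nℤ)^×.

For distinct primes, φ(pq) = (p−1)(q−1) = 172 × 418 = 71896.

71896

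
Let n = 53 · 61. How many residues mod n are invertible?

3120

φ(53) = 53 − 1 = 52.
φ(61) = 61 − 1 = 60.
Multiply: 52 · 60 = 3120.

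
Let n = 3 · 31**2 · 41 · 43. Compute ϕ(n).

φ(3) = 3 − 1 = 2.
φ(31^2) = 31^1·(31−1) = 31·30 = 930.
φ(41) = 41 − 1 = 40.
φ(43) = 43 − 1 = 42.
φ(5082729) = 2 × 930 × 40 × 42 = 3124800.

3124800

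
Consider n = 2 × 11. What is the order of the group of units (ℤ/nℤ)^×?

10

φ(22) = 22 · (1 − 1/2) · (1 − 1/11)
       = 22 · 10/22 = 10.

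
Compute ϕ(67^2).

4422

φ(4489) = 4489 · (1 − 1/67)
       = 4489 · 66/67 = 4422.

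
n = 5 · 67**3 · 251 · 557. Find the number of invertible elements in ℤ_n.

164728344000

φ(210243863705) = 210243863705 · (1 − 1/5) · (1 − 1/67) · (1 − 1/251) · (1 − 1/557)
       = 210243863705 · 36696000/46835345 = 164728344000.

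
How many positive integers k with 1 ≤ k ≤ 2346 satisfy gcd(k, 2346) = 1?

704

Prime factorization: 2346 = 2 × 3 × 17 × 23.
φ(2346) = 2346 · (1 − 1/2) · (1 − 1/3) · (1 − 1/17) · (1 − 1/23)
       = 2346 · 704/2346 = 704.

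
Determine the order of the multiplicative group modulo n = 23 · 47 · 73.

72864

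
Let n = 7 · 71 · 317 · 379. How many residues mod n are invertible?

50168160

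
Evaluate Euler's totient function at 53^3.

146068

φ(148877) = 148877 · (1 − 1/53)
       = 148877 · 52/53 = 146068.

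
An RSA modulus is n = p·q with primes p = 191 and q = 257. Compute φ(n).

φ(191) = 191 − 1 = 190.
φ(257) = 257 − 1 = 256.
Multiply: 190 · 256 = 48640.

48640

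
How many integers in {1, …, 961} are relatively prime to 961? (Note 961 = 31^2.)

930

φ(31^2) = 31^2 − 31^1 = 961 − 31 = 930.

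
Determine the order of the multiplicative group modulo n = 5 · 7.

24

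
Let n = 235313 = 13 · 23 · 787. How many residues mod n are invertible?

φ(235313) = 235313 · (1 − 1/13) · (1 − 1/23) · (1 − 1/787)
       = 235313 · 207504/235313 = 207504.

207504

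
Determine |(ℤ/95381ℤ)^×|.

95381 = 11 * 13 * 23 * 29.
φ(95381) = 95381 · (1 − 1/11) · (1 − 1/13) · (1 − 1/23) · (1 − 1/29)
       = 95381 · 73920/95381 = 73920.

73920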